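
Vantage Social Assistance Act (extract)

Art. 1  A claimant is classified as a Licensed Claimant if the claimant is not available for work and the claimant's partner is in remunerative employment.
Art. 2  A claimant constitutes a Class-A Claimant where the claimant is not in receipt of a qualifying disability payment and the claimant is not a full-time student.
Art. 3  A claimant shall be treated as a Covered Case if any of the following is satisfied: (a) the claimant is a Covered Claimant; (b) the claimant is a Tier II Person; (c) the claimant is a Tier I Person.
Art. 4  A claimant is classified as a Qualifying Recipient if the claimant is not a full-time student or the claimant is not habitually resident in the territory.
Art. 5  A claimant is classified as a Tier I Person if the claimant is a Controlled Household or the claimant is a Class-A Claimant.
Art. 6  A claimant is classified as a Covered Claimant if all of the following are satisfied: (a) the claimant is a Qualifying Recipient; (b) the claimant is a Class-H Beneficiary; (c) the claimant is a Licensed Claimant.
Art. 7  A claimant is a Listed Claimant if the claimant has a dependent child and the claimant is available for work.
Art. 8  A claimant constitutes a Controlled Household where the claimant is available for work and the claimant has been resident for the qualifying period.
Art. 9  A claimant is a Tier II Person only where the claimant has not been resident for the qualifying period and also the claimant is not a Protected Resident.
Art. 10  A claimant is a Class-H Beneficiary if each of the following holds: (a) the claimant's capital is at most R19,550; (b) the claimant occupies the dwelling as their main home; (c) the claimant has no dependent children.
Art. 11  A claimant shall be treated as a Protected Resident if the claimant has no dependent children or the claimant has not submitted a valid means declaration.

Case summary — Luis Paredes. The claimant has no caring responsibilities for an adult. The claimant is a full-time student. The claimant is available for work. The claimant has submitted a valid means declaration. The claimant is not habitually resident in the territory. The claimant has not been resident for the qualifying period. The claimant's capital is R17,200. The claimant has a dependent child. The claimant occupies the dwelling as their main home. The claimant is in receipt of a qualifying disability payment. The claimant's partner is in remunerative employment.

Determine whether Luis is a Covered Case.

Yes

Under article 4: the claimant is not a full-time student? no; or the claimant is not habitually resident in the territory? yes. So the claimant is a Qualifying Recipient.
Under article 10: claimant's capital: R17,200 ≤ R19,550? yes; and the claimant occupies the dwelling as their main home? yes; and the claimant has no dependent children? no. So the claimant is not a Class-H Beneficiary.
Under article 1: the claimant is not available for work? no; and the claimant's partner is in remunerative employment? yes. So the claimant is not a Licensed Claimant.
Under article 6: Qualifying Recipient (article 4)? yes; and Class-H Beneficiary (article 10)? no; and Licensed Claimant (article 1)? no. So the claimant is not a Covered Claimant.
Under article 11: the claimant has no dependent children? no; or the claimant has not submitted a valid means declaration? no. So the claimant is not a Protected Resident.
Under article 9: the claimant has not been resident for the qualifying period? yes; and not a Protected Resident (article 11)? yes. So the claimant is a Tier II Person.
Under article 8: the claimant is available for work? yes; and the claimant has been resident for the qualifying period? no. So the claimant is not a Controlled Household.
Under article 2: the claimant is not in receipt of a qualifying disability payment? no; and the claimant is not a full-time student? no. So the claimant is not a Class-A Claimant.
Under article 5: Controlled Household (article 8)? no; or Class-A Claimant (article 2)? no. So the claimant is not a Tier I Person.
Under article 3: Covered Claimant (article 6)? no; or Tier II Person (article 9)? yes; or Tier I Person (article 5)? no. So the claimant is a Covered Case.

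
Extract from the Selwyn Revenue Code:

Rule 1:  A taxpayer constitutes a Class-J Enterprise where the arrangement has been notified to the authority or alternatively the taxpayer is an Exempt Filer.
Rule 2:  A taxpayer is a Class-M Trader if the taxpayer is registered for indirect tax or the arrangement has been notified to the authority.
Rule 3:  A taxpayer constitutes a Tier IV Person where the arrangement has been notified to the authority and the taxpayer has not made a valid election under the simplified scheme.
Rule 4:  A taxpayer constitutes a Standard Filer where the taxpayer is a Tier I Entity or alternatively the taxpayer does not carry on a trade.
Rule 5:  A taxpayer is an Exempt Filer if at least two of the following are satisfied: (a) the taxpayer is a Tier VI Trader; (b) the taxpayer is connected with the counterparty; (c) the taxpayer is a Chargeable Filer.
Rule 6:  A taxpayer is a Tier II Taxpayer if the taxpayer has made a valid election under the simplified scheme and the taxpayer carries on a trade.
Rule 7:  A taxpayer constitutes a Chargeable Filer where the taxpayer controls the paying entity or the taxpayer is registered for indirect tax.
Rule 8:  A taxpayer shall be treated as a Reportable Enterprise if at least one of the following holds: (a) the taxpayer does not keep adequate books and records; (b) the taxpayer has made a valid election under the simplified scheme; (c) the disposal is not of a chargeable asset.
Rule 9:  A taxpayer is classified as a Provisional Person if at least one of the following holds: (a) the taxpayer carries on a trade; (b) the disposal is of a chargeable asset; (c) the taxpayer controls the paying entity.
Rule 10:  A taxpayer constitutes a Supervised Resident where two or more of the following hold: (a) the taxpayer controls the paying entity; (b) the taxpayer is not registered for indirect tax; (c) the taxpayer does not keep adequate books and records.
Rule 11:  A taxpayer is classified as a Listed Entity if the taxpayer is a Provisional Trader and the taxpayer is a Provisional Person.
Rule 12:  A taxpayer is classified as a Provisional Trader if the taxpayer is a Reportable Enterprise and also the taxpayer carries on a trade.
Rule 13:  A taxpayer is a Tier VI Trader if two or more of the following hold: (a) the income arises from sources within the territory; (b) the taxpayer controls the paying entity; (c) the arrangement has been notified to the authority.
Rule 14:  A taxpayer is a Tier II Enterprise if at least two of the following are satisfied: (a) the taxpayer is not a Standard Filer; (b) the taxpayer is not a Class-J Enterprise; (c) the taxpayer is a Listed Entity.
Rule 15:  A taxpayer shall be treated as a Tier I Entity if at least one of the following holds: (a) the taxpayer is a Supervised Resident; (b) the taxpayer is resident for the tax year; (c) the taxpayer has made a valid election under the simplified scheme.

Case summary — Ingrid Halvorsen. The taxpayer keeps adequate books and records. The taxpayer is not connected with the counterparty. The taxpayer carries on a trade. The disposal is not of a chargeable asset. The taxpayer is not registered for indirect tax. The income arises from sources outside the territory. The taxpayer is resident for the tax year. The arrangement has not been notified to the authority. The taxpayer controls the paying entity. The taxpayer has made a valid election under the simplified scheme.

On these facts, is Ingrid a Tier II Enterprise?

rule 10 — Supervised Resident: the taxpayer controls the paying entity? yes; the taxpayer is not registered for indirect tax? yes; the taxpayer does not keep adequate books and records? no — 2 of 3 hold (need ≥2) → satisfied.
rule 15 — Tier I Entity: [Supervised Resident (rule 10)? yes] OR [the taxpayer is resident for the tax year? yes] OR [the taxpayer has made a valid election under the simplified scheme? yes] → satisfied.
rule 4 — Standard Filer: [Tier I Entity (rule 15)? yes] OR [the taxpayer does not carry on a trade? no] → satisfied.
rule 13 — Tier VI Trader: the income arises from sources within the territory? no; the taxpayer controls the paying entity? yes; the arrangement has been notified to the authority? no — 1 of 3 hold (need ≥2) → not satisfied.
rule 7 — Chargeable Filer: [the taxpayer controls the paying entity? yes] OR [the taxpayer is registered for indirect tax? no] → satisfied.
rule 5 — Exempt Filer: Tier VI Trader (rule 13)? no; the taxpayer is connected with the counterparty? no; Chargeable Filer (rule 7)? yes — 1 of 3 hold (need ≥2) → not satisfied.
rule 1 — Class-J Enterprise: [the arrangement has been notified to the authority? no] OR [Exempt Filer (rule 5)? no] → not satisfied.
rule 8 — Reportable Enterprise: [the taxpayer does not keep adequate books and records? no] OR [the taxpayer has made a valid election under the simplified scheme? yes] OR [the disposal is not of a chargeable asset? yes] → satisfied.
rule 12 — Provisional Trader: [Reportable Enterprise (rule 8)? yes] AND [the taxpayer carries on a trade? yes] → satisfied.
rule 9 — Provisional Person: [the taxpayer carries on a trade? yes] OR [the disposal is of a chargeable asset? no] OR [the taxpayer controls the paying entity? yes] → satisfied.
rule 11 — Listed Entity: [Provisional Trader (rule 12)? yes] AND [Provisional Person (rule 9)? yes] → satisfied.
rule 14 — Tier II Enterprise: not a Standard Filer (rule 4)? no; not a Class-J Enterprise (rule 1)? yes; Listed Entity (rule 11)? yes — 2 of 3 hold (need ≥2) → satisfied.

Yes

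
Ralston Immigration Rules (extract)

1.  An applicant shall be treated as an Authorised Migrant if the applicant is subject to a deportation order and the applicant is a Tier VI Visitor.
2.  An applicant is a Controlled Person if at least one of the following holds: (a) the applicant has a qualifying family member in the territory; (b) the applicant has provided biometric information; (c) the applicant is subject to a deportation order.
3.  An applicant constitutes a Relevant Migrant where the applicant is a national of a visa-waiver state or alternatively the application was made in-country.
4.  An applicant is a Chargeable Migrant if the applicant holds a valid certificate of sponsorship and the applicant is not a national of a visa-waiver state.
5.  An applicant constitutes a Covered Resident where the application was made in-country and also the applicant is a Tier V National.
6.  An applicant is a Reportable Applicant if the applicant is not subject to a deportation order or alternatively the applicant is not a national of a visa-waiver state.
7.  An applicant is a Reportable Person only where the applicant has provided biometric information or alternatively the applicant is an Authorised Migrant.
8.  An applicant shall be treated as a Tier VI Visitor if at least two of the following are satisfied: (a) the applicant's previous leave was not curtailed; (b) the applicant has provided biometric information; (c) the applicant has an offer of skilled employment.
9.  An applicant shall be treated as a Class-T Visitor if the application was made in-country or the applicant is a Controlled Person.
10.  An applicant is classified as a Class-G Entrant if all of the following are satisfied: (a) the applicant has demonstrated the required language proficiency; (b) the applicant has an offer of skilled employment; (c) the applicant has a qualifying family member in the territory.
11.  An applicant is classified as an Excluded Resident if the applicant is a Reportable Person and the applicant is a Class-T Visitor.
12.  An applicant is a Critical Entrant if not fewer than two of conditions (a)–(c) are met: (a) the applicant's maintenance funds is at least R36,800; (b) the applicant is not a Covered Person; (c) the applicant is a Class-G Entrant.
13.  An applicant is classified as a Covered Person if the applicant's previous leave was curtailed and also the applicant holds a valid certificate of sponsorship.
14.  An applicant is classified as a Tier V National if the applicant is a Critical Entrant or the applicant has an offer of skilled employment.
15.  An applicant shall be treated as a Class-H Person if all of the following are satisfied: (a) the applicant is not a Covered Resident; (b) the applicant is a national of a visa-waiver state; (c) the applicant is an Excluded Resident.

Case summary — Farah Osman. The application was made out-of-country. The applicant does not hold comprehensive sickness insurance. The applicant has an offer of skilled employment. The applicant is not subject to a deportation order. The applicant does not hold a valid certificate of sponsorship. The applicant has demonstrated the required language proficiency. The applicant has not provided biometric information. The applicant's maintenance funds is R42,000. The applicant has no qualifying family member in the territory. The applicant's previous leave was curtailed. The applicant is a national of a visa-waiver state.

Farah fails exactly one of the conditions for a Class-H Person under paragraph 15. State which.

Excluded Resident

paragraph 13 — Covered Person: [the applicant's previous leave was curtailed? yes] AND [the applicant holds a valid certificate of sponsorship? no] → not satisfied.
paragraph 10 — Class-G Entrant: [the applicant has demonstrated the required language proficiency? yes] AND [the applicant has an offer of skilled employment? yes] AND [the applicant has a qualifying family member in the territory? no] → not satisfied.
paragraph 12 — Critical Entrant: applicant's maintenance funds: R42,000 ≥ R36,800? yes; not a Covered Person (paragraph 13)? yes; Class-G Entrant (paragraph 10)? no — 2 of 3 hold (need ≥2) → satisfied.
paragraph 14 — Tier V National: [Critical Entrant (paragraph 12)? yes] OR [the applicant has an offer of skilled employment? yes] → satisfied.
paragraph 5 — Covered Resident: [the application was made in-country? no] AND [Tier V National (paragraph 14)? yes] → not satisfied.
paragraph 8 — Tier VI Visitor: the applicant's previous leave was not curtailed? no; the applicant has provided biometric information? no; the applicant has an offer of skilled employment? yes — 1 of 3 hold (need ≥2) → not satisfied.
paragraph 1 — Authorised Migrant: [the applicant is subject to a deportation order? no] AND [Tier VI Visitor (paragraph 8)? no] → not satisfied.
paragraph 7 — Reportable Person: [the applicant has provided biometric information? no] OR [Authorised Migrant (paragraph 1)? no] → not satisfied.
paragraph 2 — Controlled Person: [the applicant has a qualifying family member in the territory? no] OR [the applicant has provided biometric information? no] OR [the applicant is subject to a deportation order? no] → not satisfied.
paragraph 9 — Class-T Visitor: [the application was made in-country? no] OR [Controlled Person (paragraph 2)? no] → not satisfied.
paragraph 11 — Excluded Resident: [Reportable Person (paragraph 7)? no] AND [Class-T Visitor (paragraph 9)? no] → not satisfied.
paragraph 15 — Class-H Person: [not a Covered Resident (paragraph 5)? yes] AND [the applicant is a national of a visa-waiver state? yes] AND [Excluded Resident (paragraph 11)? no] → not satisfied.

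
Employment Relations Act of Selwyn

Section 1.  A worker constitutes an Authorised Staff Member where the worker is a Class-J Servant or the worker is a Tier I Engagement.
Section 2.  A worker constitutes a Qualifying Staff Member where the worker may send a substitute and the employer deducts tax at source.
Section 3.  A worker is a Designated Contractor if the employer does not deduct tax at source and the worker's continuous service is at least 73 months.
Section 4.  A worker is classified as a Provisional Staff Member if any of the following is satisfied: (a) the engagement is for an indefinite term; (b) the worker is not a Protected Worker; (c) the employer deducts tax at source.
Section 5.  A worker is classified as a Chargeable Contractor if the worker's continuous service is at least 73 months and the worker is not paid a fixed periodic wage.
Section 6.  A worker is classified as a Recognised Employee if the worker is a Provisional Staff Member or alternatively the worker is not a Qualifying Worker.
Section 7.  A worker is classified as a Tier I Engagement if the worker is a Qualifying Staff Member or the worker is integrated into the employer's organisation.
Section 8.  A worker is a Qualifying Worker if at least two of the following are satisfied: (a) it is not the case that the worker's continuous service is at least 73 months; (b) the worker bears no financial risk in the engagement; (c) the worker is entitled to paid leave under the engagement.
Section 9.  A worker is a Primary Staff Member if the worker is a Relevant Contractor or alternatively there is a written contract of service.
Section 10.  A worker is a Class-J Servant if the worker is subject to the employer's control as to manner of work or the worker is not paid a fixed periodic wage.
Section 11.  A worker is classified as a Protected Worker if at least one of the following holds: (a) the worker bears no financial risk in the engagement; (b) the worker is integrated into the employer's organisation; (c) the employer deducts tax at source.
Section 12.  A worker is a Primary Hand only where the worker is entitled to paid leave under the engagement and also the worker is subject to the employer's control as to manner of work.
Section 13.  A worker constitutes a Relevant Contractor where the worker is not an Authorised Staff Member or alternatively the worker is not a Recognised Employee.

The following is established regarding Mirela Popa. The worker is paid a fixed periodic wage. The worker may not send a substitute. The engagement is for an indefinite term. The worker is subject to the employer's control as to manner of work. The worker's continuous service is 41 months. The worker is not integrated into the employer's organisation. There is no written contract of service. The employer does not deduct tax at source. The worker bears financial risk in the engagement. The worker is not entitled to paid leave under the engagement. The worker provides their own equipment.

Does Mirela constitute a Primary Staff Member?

No

section 10 — Class-J Servant: [the worker is subject to the employer's control as to manner of work? yes] OR [the worker is not paid a fixed periodic wage? no] → satisfied.
section 2 — Qualifying Staff Member: [the worker may send a substitute? no] AND [the employer deducts tax at source? no] → not satisfied.
section 7 — Tier I Engagement: [Qualifying Staff Member (section 2)? no] OR [the worker is integrated into the employer's organisation? no] → not satisfied.
section 1 — Authorised Staff Member: [Class-J Servant (section 10)? yes] OR [Tier I Engagement (section 7)? no] → satisfied.
section 11 — Protected Worker: [the worker bears no financial risk in the engagement? no] OR [the worker is integrated into the employer's organisation? no] OR [the employer deducts tax at source? no] → not satisfied.
section 4 — Provisional Staff Member: [the engagement is for an indefinite term? yes] OR [not a Protected Worker (section 11)? yes] OR [the employer deducts tax at source? no] → satisfied.
section 8 — Qualifying Worker: worker's continuous service: 41 months ≥ 73 months? no, so negated condition yes; the worker bears no financial risk in the engagement? no; the worker is entitled to paid leave under the engagement? no — 1 of 3 hold (need ≥2) → not satisfied.
section 6 — Recognised Employee: [Provisional Staff Member (section 4)? yes] OR [not a Qualifying Worker (section 8)? yes] → satisfied.
section 13 — Relevant Contractor: [not an Authorised Staff Member (section 1)? no] OR [not a Recognised Employee (section 6)? no] → not satisfied.
section 9 — Primary Staff Member: [Relevant Contractor (section 13)? no] OR [there is a written contract of service? no] → not satisfied.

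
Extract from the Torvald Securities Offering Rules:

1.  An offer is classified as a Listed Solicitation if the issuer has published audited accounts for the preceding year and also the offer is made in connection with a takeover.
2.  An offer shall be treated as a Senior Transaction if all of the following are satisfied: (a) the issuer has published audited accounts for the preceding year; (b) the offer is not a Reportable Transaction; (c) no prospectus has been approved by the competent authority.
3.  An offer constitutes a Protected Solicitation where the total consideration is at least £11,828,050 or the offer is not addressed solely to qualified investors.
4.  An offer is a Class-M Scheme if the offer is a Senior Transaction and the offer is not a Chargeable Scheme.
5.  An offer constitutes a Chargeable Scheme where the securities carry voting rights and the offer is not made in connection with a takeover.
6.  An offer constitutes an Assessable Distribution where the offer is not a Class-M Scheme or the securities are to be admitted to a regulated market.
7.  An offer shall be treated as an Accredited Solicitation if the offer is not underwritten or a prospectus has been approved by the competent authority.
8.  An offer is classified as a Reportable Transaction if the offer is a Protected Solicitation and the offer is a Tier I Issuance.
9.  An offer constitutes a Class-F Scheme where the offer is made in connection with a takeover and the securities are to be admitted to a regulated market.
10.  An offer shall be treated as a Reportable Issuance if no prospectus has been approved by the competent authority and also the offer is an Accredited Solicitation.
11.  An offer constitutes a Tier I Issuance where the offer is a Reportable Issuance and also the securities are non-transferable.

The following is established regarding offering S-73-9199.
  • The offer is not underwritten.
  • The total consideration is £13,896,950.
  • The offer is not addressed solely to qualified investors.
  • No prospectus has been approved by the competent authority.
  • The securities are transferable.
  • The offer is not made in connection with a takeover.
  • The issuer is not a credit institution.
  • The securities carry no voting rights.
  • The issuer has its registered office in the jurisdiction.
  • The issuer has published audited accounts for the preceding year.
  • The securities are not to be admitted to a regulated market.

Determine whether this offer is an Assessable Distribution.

paragraph 3 — Protected Solicitation: [total consideration: £13,896,950 ≥ £11,828,050? yes] OR [the offer is not addressed solely to qualified investors? yes] → satisfied.
paragraph 7 — Accredited Solicitation: [the offer is not underwritten? yes] OR [a prospectus has been approved by the competent authority? no] → satisfied.
paragraph 10 — Reportable Issuance: [no prospectus has been approved by the competent authority? yes] AND [Accredited Solicitation (paragraph 7)? yes] → satisfied.
paragraph 11 — Tier I Issuance: [Reportable Issuance (paragraph 10)? yes] AND [the securities are non-transferable? no] → not satisfied.
paragraph 8 — Reportable Transaction: [Protected Solicitation (paragraph 3)? yes] AND [Tier I Issuance (paragraph 11)? no] → not satisfied.
paragraph 2 — Senior Transaction: [the issuer has published audited accounts for the preceding year? yes] AND [not a Reportable Transaction (paragraph 8)? yes] AND [no prospectus has been approved by the competent authority? yes] → satisfied.
paragraph 5 — Chargeable Scheme: [the securities carry voting rights? no] AND [the offer is not made in connection with a takeover? yes] → not satisfied.
paragraph 4 — Class-M Scheme: [Senior Transaction (paragraph 2)? yes] AND [not a Chargeable Scheme (paragraph 5)? yes] → satisfied.
paragraph 6 — Assessable Distribution: [not a Class-M Scheme (paragraph 4)? no] OR [the securities are to be admitted to a regulated market? no] → not satisfied.

No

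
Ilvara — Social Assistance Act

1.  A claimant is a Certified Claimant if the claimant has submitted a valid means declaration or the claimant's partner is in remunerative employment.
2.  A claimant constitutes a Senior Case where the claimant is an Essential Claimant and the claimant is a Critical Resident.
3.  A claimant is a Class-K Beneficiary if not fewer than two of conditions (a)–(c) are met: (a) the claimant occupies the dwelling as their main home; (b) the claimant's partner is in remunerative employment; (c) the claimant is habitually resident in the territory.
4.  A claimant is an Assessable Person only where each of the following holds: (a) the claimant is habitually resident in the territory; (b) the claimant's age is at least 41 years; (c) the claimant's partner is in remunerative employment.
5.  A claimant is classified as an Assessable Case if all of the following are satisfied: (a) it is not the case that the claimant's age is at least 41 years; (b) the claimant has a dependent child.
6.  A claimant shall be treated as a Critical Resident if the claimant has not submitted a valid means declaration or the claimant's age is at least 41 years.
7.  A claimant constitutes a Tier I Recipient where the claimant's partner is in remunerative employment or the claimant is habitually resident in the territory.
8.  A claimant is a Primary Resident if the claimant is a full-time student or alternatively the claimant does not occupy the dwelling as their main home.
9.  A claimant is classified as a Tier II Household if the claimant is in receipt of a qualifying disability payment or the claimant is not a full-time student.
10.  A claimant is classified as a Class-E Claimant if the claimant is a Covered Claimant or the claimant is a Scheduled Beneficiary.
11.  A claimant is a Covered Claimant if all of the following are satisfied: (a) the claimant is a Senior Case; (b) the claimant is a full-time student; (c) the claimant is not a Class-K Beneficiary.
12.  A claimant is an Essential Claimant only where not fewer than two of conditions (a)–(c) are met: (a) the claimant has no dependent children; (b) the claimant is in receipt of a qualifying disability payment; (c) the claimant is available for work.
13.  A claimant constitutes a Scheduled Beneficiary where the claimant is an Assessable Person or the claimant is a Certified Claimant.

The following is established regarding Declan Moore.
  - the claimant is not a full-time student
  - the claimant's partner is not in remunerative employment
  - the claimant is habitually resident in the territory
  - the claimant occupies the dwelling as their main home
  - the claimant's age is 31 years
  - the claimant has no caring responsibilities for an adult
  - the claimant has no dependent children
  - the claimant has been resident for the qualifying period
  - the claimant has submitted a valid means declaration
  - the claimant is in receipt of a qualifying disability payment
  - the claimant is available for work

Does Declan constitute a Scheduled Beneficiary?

paragraph 4 — Assessable Person: [the claimant is habitually resident in the territory? yes] AND [claimant's age: 31 years ≥ 41 years? no] AND [the claimant's partner is in remunerative employment? no] → not satisfied.
paragraph 1 — Certified Claimant: [the claimant has submitted a valid means declaration? yes] OR [the claimant's partner is in remunerative employment? no] → satisfied.
paragraph 13 — Scheduled Beneficiary: [Assessable Person (paragraph 4)? no] OR [Certified Claimant (paragraph 1)? yes] → satisfied.

Yes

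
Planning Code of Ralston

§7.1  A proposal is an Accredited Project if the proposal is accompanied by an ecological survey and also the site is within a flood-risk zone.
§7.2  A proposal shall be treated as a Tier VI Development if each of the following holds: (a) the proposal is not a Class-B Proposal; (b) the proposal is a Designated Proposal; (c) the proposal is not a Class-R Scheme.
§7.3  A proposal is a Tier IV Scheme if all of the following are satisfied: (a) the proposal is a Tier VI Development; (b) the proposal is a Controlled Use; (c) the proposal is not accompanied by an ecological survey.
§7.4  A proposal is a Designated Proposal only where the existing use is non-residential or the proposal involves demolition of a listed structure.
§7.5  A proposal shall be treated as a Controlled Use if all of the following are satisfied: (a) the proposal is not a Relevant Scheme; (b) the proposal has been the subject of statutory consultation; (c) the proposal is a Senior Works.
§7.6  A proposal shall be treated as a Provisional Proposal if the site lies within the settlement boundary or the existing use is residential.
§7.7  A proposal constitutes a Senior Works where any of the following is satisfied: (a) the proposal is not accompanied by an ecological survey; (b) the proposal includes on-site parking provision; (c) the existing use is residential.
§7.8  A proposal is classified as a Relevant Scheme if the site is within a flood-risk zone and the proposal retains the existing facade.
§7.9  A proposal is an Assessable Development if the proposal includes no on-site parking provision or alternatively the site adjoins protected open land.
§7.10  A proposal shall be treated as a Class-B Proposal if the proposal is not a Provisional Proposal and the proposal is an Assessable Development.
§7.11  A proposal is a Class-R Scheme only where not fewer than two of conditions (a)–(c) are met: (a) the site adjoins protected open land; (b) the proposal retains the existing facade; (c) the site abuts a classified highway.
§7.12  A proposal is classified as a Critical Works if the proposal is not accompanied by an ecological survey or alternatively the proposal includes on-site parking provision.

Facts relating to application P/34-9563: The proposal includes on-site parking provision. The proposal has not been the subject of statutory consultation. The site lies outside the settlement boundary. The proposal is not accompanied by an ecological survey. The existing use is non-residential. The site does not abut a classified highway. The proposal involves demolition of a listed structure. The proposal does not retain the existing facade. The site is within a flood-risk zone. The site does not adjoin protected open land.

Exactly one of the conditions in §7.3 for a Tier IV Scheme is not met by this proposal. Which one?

Controlled Use

§7.6 — Provisional Proposal: [the site lies within the settlement boundary? no] OR [the existing use is residential? no] → not satisfied.
§7.9 — Assessable Development: [the proposal includes no on-site parking provision? no] OR [the site adjoins protected open land? no] → not satisfied.
§7.10 — Class-B Proposal: [not a Provisional Proposal (§7.6)? yes] AND [Assessable Development (§7.9)? no] → not satisfied.
§7.4 — Designated Proposal: [the existing use is non-residential? yes] OR [the proposal involves demolition of a listed structure? yes] → satisfied.
§7.11 — Class-R Scheme: the site adjoins protected open land? no; the proposal retains the existing facade? no; the site abuts a classified highway? no — 0 of 3 hold (need ≥2) → not satisfied.
§7.2 — Tier VI Development: [not a Class-B Proposal (§7.10)? yes] AND [Designated Proposal (§7.4)? yes] AND [not a Class-R Scheme (§7.11)? yes] → satisfied.
§7.8 — Relevant Scheme: [the site is within a flood-risk zone? yes] AND [the proposal retains the existing facade? no] → not satisfied.
§7.7 — Senior Works: [the proposal is not accompanied by an ecological survey? yes] OR [the proposal includes on-site parking provision? yes] OR [the existing use is residential? no] → satisfied.
§7.5 — Controlled Use: [not a Relevant Scheme (§7.8)? yes] AND [the proposal has been the subject of statutory consultation? no] AND [Senior Works (§7.7)? yes] → not satisfied.
§7.3 — Tier IV Scheme: [Tier VI Development (§7.2)? yes] AND [Controlled Use (§7.5)? no] AND [the proposal is not accompanied by an ecological survey? yes] → not satisfied.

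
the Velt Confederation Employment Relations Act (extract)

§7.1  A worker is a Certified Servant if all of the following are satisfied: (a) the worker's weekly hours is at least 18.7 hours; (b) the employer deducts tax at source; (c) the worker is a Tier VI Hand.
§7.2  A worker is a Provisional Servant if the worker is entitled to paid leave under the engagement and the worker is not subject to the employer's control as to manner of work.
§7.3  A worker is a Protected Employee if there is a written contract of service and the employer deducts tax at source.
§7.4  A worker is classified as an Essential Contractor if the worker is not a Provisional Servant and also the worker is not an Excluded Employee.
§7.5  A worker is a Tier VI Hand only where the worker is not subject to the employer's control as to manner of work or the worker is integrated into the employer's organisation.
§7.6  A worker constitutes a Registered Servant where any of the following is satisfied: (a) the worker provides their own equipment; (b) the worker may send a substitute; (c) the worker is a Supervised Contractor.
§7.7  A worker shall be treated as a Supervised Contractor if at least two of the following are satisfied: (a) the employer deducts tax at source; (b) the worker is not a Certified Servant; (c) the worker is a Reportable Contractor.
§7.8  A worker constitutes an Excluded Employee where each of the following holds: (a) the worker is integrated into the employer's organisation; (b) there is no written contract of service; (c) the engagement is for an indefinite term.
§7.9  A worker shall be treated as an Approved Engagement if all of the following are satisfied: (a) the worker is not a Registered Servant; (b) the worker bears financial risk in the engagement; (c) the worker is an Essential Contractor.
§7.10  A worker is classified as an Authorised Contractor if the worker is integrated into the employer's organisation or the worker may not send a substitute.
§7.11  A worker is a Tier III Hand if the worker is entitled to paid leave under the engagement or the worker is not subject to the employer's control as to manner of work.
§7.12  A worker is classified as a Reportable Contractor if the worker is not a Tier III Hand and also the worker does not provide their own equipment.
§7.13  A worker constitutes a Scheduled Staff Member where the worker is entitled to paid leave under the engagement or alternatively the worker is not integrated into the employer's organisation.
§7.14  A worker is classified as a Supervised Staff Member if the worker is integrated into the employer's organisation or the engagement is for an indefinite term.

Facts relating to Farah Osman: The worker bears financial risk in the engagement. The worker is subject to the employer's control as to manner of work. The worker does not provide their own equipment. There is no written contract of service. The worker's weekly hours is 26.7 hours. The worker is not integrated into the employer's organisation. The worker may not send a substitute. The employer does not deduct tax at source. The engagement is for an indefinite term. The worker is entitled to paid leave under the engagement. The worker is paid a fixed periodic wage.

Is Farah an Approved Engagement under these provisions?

§7.5 — Tier VI Hand: [the worker is not subject to the employer's control as to manner of work? no] OR [the worker is integrated into the employer's organisation? no] → not satisfied.
§7.1 — Certified Servant: [worker's weekly hours: 26.7 hours ≥ 18.7 hours? yes] AND [the employer deducts tax at source? no] AND [Tier VI Hand (§7.5)? no] → not satisfied.
§7.11 — Tier III Hand: [the worker is entitled to paid leave under the engagement? yes] OR [the worker is not subject to the employer's control as to manner of work? no] → satisfied.
§7.12 — Reportable Contractor: [not a Tier III Hand (§7.11)? no] AND [the worker does not provide their own equipment? yes] → not satisfied.
§7.7 — Supervised Contractor: the employer deducts tax at source? no; not a Certified Servant (§7.1)? yes; Reportable Contractor (§7.12)? no — 1 of 3 hold (need ≥2) → not satisfied.
§7.6 — Registered Servant: [the worker provides their own equipment? no] OR [the worker may send a substitute? no] OR [Supervised Contractor (§7.7)? no] → not satisfied.
§7.2 — Provisional Servant: [the worker is entitled to paid leave under the engagement? yes] AND [the worker is not subject to the employer's control as to manner of work? no] → not satisfied.
§7.8 — Excluded Employee: [the worker is integrated into the employer's organisation? no] AND [there is no written contract of service? yes] AND [the engagement is for an indefinite term? yes] → not satisfied.
§7.4 — Essential Contractor: [not a Provisional Servant (§7.2)? yes] AND [not an Excluded Employee (§7.8)? yes] → satisfied.
§7.9 — Approved Engagement: [not a Registered Servant (§7.6)? yes] AND [the worker bears financial risk in the engagement? yes] AND [Essential Contractor (§7.4)? yes] → satisfied.

Yes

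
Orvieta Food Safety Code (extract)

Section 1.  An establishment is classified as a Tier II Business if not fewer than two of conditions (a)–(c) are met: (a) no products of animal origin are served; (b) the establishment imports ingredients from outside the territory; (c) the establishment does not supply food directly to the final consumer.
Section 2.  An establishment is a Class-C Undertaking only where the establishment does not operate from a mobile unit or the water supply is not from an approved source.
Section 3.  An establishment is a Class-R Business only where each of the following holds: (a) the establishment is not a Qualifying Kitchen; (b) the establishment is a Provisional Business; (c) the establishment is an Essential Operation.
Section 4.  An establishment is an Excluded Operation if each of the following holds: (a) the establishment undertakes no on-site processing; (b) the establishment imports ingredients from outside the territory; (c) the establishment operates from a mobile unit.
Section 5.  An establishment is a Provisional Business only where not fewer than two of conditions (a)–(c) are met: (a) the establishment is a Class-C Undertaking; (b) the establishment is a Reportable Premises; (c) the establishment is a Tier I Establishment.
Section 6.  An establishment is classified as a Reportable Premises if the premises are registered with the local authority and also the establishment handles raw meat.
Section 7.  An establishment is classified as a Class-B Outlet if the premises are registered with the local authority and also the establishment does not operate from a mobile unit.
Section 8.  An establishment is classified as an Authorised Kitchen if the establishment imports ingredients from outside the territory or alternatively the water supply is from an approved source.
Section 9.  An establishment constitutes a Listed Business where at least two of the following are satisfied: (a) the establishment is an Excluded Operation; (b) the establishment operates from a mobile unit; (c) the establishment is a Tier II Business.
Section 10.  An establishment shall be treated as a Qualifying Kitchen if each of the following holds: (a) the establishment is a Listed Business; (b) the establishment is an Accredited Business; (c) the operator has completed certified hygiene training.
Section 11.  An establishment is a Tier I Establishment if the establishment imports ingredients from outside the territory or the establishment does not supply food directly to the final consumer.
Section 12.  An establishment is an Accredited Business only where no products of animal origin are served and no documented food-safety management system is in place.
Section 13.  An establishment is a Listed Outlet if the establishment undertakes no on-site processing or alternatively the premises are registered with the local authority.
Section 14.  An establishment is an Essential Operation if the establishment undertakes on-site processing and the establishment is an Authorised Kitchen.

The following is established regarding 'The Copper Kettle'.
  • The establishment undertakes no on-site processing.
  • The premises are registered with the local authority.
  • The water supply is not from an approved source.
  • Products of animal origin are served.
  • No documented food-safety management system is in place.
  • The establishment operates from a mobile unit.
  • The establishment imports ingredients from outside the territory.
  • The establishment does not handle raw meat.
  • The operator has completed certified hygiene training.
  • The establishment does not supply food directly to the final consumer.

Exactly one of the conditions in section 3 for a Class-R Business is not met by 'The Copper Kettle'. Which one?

section 4 — Excluded Operation: [the establishment undertakes no on-site processing? yes] AND [the establishment imports ingredients from outside the territory? yes] AND [the establishment operates from a mobile unit? yes] → satisfied.
section 1 — Tier II Business: no products of animal origin are served? no; the establishment imports ingredients from outside the territory? yes; the establishment does not supply food directly to the final consumer? yes — 2 of 3 hold (need ≥2) → satisfied.
section 9 — Listed Business: Excluded Operation (section 4)? yes; the establishment operates from a mobile unit? yes; Tier II Business (section 1)? yes — 3 of 3 hold (need ≥2) → satisfied.
section 12 — Accredited Business: [no products of animal origin are served? no] AND [no documented food-safety management system is in place? yes] → not satisfied.
section 10 — Qualifying Kitchen: [Listed Business (section 9)? yes] AND [Accredited Business (section 12)? no] AND [the operator has completed certified hygiene training? yes] → not satisfied.
section 2 — Class-C Undertaking: [the establishment does not operate from a mobile unit? no] OR [the water supply is not from an approved source? yes] → satisfied.
section 6 — Reportable Premises: [the premises are registered with the local authority? yes] AND [the establishment handles raw meat? no] → not satisfied.
section 11 — Tier I Establishment: [the establishment imports ingredients from outside the territory? yes] OR [the establishment does not supply food directly to the final consumer? yes] → satisfied.
section 5 — Provisional Business: Class-C Undertaking (section 2)? yes; Reportable Premises (section 6)? no; Tier I Establishment (section 11)? yes — 2 of 3 hold (need ≥2) → satisfied.
section 8 — Authorised Kitchen: [the establishment imports ingredients from outside the territory? yes] OR [the water supply is from an approved source? no] → satisfied.
section 14 — Essential Operation: [the establishment undertakes on-site processing? no] AND [Authorised Kitchen (section 8)? yes] → not satisfied.
section 3 — Class-R Business: [not a Qualifying Kitchen (section 10)? yes] AND [Provisional Business (section 5)? yes] AND [Essential Operation (section 14)? no] → not satisfied.

Essential Operation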